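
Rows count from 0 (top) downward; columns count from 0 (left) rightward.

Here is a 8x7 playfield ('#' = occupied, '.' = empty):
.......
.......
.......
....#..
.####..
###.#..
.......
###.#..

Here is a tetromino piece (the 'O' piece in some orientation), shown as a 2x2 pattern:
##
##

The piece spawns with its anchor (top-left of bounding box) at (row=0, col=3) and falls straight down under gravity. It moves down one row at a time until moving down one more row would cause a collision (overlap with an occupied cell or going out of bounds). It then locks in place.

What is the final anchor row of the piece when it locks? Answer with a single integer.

Answer: 1

Derivation:
Spawn at (row=0, col=3). Try each row:
  row 0: fits
  row 1: fits
  row 2: blocked -> lock at row 1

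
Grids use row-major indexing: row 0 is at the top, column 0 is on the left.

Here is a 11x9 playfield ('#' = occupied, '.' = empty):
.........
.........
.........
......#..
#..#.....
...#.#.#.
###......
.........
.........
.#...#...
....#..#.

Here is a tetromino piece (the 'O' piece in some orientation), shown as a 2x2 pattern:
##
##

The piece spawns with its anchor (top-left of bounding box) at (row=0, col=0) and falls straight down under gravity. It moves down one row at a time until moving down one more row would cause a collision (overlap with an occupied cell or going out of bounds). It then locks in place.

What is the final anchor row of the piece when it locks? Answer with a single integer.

Answer: 2

Derivation:
Spawn at (row=0, col=0). Try each row:
  row 0: fits
  row 1: fits
  row 2: fits
  row 3: blocked -> lock at row 2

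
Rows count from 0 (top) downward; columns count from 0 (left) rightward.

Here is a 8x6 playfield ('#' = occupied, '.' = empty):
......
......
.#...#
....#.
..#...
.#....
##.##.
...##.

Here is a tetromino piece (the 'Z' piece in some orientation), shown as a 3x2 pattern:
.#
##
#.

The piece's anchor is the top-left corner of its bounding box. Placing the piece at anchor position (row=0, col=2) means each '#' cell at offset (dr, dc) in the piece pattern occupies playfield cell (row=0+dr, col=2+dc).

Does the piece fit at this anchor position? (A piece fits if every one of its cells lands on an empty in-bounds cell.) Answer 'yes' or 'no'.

Check each piece cell at anchor (0, 2):
  offset (0,1) -> (0,3): empty -> OK
  offset (1,0) -> (1,2): empty -> OK
  offset (1,1) -> (1,3): empty -> OK
  offset (2,0) -> (2,2): empty -> OK
All cells valid: yes

Answer: yes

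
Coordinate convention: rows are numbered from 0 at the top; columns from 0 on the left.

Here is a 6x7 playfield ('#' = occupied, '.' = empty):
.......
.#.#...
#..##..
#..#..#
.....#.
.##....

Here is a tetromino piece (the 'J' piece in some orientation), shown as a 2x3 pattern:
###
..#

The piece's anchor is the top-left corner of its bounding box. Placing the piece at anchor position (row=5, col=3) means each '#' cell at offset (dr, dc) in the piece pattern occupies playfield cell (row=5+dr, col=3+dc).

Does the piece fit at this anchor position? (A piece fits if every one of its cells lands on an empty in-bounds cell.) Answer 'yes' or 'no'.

Answer: no

Derivation:
Check each piece cell at anchor (5, 3):
  offset (0,0) -> (5,3): empty -> OK
  offset (0,1) -> (5,4): empty -> OK
  offset (0,2) -> (5,5): empty -> OK
  offset (1,2) -> (6,5): out of bounds -> FAIL
All cells valid: no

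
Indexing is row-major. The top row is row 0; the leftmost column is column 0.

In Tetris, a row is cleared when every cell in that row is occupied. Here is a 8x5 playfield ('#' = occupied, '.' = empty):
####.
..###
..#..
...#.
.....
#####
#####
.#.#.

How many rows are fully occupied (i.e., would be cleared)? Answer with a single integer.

Answer: 2

Derivation:
Check each row:
  row 0: 1 empty cell -> not full
  row 1: 2 empty cells -> not full
  row 2: 4 empty cells -> not full
  row 3: 4 empty cells -> not full
  row 4: 5 empty cells -> not full
  row 5: 0 empty cells -> FULL (clear)
  row 6: 0 empty cells -> FULL (clear)
  row 7: 3 empty cells -> not full
Total rows cleared: 2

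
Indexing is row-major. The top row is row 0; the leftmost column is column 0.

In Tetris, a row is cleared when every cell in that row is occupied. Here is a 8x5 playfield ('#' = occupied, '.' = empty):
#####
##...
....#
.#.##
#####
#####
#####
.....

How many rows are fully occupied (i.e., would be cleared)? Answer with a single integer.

Answer: 4

Derivation:
Check each row:
  row 0: 0 empty cells -> FULL (clear)
  row 1: 3 empty cells -> not full
  row 2: 4 empty cells -> not full
  row 3: 2 empty cells -> not full
  row 4: 0 empty cells -> FULL (clear)
  row 5: 0 empty cells -> FULL (clear)
  row 6: 0 empty cells -> FULL (clear)
  row 7: 5 empty cells -> not full
Total rows cleared: 4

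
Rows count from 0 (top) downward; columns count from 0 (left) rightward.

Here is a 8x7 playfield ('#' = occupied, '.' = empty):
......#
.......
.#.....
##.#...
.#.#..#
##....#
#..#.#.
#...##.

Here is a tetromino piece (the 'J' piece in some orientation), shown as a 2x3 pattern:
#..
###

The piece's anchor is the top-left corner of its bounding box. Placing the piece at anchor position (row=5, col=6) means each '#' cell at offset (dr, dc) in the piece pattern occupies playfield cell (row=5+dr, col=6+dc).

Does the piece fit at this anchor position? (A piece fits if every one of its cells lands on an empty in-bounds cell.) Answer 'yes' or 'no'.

Check each piece cell at anchor (5, 6):
  offset (0,0) -> (5,6): occupied ('#') -> FAIL
  offset (1,0) -> (6,6): empty -> OK
  offset (1,1) -> (6,7): out of bounds -> FAIL
  offset (1,2) -> (6,8): out of bounds -> FAIL
All cells valid: no

Answer: no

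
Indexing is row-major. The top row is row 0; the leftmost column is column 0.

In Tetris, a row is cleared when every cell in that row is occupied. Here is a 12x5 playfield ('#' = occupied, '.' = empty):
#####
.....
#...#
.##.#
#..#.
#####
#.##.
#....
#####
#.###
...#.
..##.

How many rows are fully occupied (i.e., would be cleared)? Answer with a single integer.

Check each row:
  row 0: 0 empty cells -> FULL (clear)
  row 1: 5 empty cells -> not full
  row 2: 3 empty cells -> not full
  row 3: 2 empty cells -> not full
  row 4: 3 empty cells -> not full
  row 5: 0 empty cells -> FULL (clear)
  row 6: 2 empty cells -> not full
  row 7: 4 empty cells -> not full
  row 8: 0 empty cells -> FULL (clear)
  row 9: 1 empty cell -> not full
  row 10: 4 empty cells -> not full
  row 11: 3 empty cells -> not full
Total rows cleared: 3

Answer: 3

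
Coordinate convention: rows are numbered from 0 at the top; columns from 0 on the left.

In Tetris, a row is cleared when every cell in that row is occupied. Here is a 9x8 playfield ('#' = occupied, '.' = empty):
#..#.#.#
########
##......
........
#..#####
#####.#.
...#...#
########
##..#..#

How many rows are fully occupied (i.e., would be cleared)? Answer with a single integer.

Check each row:
  row 0: 4 empty cells -> not full
  row 1: 0 empty cells -> FULL (clear)
  row 2: 6 empty cells -> not full
  row 3: 8 empty cells -> not full
  row 4: 2 empty cells -> not full
  row 5: 2 empty cells -> not full
  row 6: 6 empty cells -> not full
  row 7: 0 empty cells -> FULL (clear)
  row 8: 4 empty cells -> not full
Total rows cleared: 2

Answer: 2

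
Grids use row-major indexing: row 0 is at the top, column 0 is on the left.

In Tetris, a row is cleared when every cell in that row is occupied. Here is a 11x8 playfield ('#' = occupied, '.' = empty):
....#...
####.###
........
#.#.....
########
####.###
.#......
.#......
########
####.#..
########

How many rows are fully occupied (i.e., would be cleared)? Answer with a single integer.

Check each row:
  row 0: 7 empty cells -> not full
  row 1: 1 empty cell -> not full
  row 2: 8 empty cells -> not full
  row 3: 6 empty cells -> not full
  row 4: 0 empty cells -> FULL (clear)
  row 5: 1 empty cell -> not full
  row 6: 7 empty cells -> not full
  row 7: 7 empty cells -> not full
  row 8: 0 empty cells -> FULL (clear)
  row 9: 3 empty cells -> not full
  row 10: 0 empty cells -> FULL (clear)
Total rows cleared: 3

Answer: 3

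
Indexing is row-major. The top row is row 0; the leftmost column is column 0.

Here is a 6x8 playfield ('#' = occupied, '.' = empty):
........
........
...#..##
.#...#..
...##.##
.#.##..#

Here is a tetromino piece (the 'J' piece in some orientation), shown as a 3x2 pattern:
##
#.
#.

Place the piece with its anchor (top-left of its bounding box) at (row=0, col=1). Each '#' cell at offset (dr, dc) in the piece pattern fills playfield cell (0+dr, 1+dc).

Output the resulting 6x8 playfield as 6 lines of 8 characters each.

Fill (0+0,1+0) = (0,1)
Fill (0+0,1+1) = (0,2)
Fill (0+1,1+0) = (1,1)
Fill (0+2,1+0) = (2,1)

Answer: .##.....
.#......
.#.#..##
.#...#..
...##.##
.#.##..#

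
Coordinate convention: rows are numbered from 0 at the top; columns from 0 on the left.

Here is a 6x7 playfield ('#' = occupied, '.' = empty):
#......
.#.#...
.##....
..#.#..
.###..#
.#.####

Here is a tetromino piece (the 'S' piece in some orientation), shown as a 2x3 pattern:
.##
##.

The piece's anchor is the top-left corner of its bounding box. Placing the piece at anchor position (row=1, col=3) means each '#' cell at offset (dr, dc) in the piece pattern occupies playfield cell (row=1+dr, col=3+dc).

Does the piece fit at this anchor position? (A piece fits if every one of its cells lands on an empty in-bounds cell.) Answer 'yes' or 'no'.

Answer: yes

Derivation:
Check each piece cell at anchor (1, 3):
  offset (0,1) -> (1,4): empty -> OK
  offset (0,2) -> (1,5): empty -> OK
  offset (1,0) -> (2,3): empty -> OK
  offset (1,1) -> (2,4): empty -> OK
All cells valid: yes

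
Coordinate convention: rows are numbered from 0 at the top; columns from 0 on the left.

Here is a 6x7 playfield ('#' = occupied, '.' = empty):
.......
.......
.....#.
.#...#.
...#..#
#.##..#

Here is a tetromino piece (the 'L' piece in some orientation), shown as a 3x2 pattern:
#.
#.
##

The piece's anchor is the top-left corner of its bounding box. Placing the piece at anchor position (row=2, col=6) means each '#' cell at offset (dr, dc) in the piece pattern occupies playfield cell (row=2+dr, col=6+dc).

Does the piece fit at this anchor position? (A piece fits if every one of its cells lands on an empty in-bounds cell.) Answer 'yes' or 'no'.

Check each piece cell at anchor (2, 6):
  offset (0,0) -> (2,6): empty -> OK
  offset (1,0) -> (3,6): empty -> OK
  offset (2,0) -> (4,6): occupied ('#') -> FAIL
  offset (2,1) -> (4,7): out of bounds -> FAIL
All cells valid: no

Answer: no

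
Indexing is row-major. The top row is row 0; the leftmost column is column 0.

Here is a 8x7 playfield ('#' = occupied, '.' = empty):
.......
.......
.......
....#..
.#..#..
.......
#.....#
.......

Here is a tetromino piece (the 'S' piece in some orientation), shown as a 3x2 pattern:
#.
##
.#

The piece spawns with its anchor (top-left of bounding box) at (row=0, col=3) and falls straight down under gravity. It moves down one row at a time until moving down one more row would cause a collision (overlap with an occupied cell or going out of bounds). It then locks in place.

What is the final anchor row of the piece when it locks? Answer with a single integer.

Answer: 0

Derivation:
Spawn at (row=0, col=3). Try each row:
  row 0: fits
  row 1: blocked -> lock at row 0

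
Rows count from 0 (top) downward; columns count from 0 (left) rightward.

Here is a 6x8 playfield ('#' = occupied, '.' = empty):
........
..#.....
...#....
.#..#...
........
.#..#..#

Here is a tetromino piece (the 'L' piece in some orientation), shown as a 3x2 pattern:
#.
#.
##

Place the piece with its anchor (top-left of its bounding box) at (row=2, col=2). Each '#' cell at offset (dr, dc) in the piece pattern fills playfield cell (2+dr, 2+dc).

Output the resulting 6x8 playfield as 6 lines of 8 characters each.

Fill (2+0,2+0) = (2,2)
Fill (2+1,2+0) = (3,2)
Fill (2+2,2+0) = (4,2)
Fill (2+2,2+1) = (4,3)

Answer: ........
..#.....
..##....
.##.#...
..##....
.#..#..#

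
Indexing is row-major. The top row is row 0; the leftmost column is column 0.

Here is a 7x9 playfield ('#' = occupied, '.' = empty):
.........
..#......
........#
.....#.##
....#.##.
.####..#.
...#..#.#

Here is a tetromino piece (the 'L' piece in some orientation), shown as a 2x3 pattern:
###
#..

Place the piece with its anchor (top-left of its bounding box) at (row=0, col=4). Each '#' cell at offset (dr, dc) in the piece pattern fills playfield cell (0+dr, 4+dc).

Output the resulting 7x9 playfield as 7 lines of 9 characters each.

Fill (0+0,4+0) = (0,4)
Fill (0+0,4+1) = (0,5)
Fill (0+0,4+2) = (0,6)
Fill (0+1,4+0) = (1,4)

Answer: ....###..
..#.#....
........#
.....#.##
....#.##.
.####..#.
...#..#.#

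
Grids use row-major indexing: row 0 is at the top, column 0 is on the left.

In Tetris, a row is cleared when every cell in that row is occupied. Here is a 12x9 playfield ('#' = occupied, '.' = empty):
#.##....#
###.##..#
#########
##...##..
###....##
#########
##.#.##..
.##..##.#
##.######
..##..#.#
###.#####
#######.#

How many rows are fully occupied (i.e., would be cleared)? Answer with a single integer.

Check each row:
  row 0: 5 empty cells -> not full
  row 1: 3 empty cells -> not full
  row 2: 0 empty cells -> FULL (clear)
  row 3: 5 empty cells -> not full
  row 4: 4 empty cells -> not full
  row 5: 0 empty cells -> FULL (clear)
  row 6: 4 empty cells -> not full
  row 7: 4 empty cells -> not full
  row 8: 1 empty cell -> not full
  row 9: 5 empty cells -> not full
  row 10: 1 empty cell -> not full
  row 11: 1 empty cell -> not full
Total rows cleared: 2

Answer: 2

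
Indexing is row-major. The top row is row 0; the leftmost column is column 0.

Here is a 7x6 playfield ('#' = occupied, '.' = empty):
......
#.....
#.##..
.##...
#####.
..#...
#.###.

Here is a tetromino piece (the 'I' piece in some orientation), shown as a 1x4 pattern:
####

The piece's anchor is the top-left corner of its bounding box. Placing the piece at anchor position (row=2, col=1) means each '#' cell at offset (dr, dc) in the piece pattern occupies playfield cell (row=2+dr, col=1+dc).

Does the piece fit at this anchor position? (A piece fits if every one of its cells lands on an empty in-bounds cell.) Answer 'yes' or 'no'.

Check each piece cell at anchor (2, 1):
  offset (0,0) -> (2,1): empty -> OK
  offset (0,1) -> (2,2): occupied ('#') -> FAIL
  offset (0,2) -> (2,3): occupied ('#') -> FAIL
  offset (0,3) -> (2,4): empty -> OK
All cells valid: no

Answer: no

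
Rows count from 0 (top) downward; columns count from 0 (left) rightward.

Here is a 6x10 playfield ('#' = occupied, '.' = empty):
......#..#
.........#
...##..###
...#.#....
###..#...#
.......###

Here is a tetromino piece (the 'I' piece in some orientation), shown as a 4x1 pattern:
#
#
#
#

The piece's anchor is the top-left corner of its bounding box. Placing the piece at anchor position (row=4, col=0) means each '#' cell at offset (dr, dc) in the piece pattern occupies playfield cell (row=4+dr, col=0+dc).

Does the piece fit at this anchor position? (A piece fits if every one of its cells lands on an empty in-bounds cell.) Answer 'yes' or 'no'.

Answer: no

Derivation:
Check each piece cell at anchor (4, 0):
  offset (0,0) -> (4,0): occupied ('#') -> FAIL
  offset (1,0) -> (5,0): empty -> OK
  offset (2,0) -> (6,0): out of bounds -> FAIL
  offset (3,0) -> (7,0): out of bounds -> FAIL
All cells valid: no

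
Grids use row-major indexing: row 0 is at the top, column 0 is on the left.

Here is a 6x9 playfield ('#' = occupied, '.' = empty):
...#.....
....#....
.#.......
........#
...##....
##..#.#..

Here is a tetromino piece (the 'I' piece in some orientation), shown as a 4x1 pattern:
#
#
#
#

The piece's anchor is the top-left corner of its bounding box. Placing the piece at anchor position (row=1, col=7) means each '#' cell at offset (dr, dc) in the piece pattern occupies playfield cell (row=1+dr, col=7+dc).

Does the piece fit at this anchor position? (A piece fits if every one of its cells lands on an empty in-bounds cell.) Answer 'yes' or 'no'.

Answer: yes

Derivation:
Check each piece cell at anchor (1, 7):
  offset (0,0) -> (1,7): empty -> OK
  offset (1,0) -> (2,7): empty -> OK
  offset (2,0) -> (3,7): empty -> OK
  offset (3,0) -> (4,7): empty -> OK
All cells valid: yes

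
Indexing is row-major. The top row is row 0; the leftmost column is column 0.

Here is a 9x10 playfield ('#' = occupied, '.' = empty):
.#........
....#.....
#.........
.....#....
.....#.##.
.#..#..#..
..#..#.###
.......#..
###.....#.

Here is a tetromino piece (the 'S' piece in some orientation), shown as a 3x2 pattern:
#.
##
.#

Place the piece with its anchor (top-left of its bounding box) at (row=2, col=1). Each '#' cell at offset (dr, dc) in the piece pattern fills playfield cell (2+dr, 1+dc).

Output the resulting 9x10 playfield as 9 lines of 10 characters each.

Answer: .#........
....#.....
##........
.##..#....
..#..#.##.
.#..#..#..
..#..#.###
.......#..
###.....#.

Derivation:
Fill (2+0,1+0) = (2,1)
Fill (2+1,1+0) = (3,1)
Fill (2+1,1+1) = (3,2)
Fill (2+2,1+1) = (4,2)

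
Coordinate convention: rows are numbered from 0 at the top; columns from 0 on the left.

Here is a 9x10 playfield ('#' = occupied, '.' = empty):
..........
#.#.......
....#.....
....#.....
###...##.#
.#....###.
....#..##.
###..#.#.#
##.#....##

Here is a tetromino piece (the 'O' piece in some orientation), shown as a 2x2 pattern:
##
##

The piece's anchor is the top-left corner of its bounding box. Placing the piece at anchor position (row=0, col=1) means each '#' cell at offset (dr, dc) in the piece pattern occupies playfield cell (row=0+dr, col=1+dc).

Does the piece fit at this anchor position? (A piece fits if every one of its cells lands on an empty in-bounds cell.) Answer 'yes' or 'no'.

Answer: no

Derivation:
Check each piece cell at anchor (0, 1):
  offset (0,0) -> (0,1): empty -> OK
  offset (0,1) -> (0,2): empty -> OK
  offset (1,0) -> (1,1): empty -> OK
  offset (1,1) -> (1,2): occupied ('#') -> FAIL
All cells valid: no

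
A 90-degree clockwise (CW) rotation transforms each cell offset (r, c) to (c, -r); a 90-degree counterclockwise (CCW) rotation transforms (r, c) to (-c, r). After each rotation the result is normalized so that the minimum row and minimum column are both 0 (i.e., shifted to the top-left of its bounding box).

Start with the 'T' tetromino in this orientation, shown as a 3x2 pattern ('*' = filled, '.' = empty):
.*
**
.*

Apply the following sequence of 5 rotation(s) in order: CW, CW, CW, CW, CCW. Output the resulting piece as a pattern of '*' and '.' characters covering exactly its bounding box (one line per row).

Start:
.*
**
.*
After rotation 1 (CW):
.*.
***
After rotation 2 (CW):
*.
**
*.
After rotation 3 (CW):
***
.*.
After rotation 4 (CW):
.*
**
.*
After rotation 5 (CCW):
***
.*.

Answer: ***
.*.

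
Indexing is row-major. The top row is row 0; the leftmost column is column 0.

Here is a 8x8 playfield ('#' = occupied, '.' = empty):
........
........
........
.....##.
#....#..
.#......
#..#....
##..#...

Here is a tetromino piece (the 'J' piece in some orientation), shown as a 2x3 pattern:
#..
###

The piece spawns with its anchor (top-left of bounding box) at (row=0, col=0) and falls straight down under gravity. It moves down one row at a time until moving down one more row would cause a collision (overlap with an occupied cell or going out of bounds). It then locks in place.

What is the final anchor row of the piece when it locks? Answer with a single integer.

Spawn at (row=0, col=0). Try each row:
  row 0: fits
  row 1: fits
  row 2: fits
  row 3: blocked -> lock at row 2

Answer: 2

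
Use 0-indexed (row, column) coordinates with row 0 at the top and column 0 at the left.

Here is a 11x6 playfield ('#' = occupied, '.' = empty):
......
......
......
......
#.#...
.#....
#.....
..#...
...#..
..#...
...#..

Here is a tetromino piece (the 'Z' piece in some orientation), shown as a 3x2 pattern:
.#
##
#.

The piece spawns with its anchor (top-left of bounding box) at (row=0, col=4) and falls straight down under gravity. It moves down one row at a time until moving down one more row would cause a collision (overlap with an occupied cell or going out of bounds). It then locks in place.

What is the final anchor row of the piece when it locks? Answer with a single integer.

Spawn at (row=0, col=4). Try each row:
  row 0: fits
  row 1: fits
  row 2: fits
  row 3: fits
  row 4: fits
  row 5: fits
  row 6: fits
  row 7: fits
  row 8: fits
  row 9: blocked -> lock at row 8

Answer: 8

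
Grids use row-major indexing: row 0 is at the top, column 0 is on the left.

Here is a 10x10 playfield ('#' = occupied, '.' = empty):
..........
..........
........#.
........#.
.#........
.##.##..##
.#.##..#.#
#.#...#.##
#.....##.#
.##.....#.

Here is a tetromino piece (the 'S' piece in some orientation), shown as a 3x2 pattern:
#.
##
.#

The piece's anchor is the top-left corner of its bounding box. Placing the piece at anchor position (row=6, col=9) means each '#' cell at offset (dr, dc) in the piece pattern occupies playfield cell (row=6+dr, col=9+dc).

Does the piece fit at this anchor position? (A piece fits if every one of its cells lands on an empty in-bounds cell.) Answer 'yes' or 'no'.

Answer: no

Derivation:
Check each piece cell at anchor (6, 9):
  offset (0,0) -> (6,9): occupied ('#') -> FAIL
  offset (1,0) -> (7,9): occupied ('#') -> FAIL
  offset (1,1) -> (7,10): out of bounds -> FAIL
  offset (2,1) -> (8,10): out of bounds -> FAIL
All cells valid: no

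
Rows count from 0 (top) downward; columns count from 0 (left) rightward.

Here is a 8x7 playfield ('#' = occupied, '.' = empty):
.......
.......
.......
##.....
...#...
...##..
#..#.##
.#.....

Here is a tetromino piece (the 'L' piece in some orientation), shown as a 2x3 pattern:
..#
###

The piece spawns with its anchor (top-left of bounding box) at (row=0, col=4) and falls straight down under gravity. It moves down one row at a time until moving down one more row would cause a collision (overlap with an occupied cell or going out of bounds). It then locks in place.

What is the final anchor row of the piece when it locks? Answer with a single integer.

Spawn at (row=0, col=4). Try each row:
  row 0: fits
  row 1: fits
  row 2: fits
  row 3: fits
  row 4: blocked -> lock at row 3

Answer: 3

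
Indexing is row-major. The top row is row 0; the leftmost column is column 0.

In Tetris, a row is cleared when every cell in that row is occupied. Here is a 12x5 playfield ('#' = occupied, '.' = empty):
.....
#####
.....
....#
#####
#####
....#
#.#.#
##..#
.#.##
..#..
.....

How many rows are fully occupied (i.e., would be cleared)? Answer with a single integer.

Check each row:
  row 0: 5 empty cells -> not full
  row 1: 0 empty cells -> FULL (clear)
  row 2: 5 empty cells -> not full
  row 3: 4 empty cells -> not full
  row 4: 0 empty cells -> FULL (clear)
  row 5: 0 empty cells -> FULL (clear)
  row 6: 4 empty cells -> not full
  row 7: 2 empty cells -> not full
  row 8: 2 empty cells -> not full
  row 9: 2 empty cells -> not full
  row 10: 4 empty cells -> not full
  row 11: 5 empty cells -> not full
Total rows cleared: 3

Answer: 3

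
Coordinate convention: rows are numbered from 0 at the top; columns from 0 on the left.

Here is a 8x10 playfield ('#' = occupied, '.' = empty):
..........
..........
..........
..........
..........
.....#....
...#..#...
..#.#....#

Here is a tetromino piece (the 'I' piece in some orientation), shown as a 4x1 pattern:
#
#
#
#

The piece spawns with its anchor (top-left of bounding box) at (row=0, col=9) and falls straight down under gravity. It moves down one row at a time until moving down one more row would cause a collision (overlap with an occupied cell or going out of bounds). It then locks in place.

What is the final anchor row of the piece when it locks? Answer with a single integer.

Spawn at (row=0, col=9). Try each row:
  row 0: fits
  row 1: fits
  row 2: fits
  row 3: fits
  row 4: blocked -> lock at row 3

Answer: 3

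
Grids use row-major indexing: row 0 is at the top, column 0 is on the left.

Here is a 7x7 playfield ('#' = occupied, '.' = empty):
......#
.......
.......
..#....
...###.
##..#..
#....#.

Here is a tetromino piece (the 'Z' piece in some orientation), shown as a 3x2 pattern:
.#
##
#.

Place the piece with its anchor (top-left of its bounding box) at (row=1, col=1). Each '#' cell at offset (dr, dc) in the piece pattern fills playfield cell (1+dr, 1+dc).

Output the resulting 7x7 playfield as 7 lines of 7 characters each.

Fill (1+0,1+1) = (1,2)
Fill (1+1,1+0) = (2,1)
Fill (1+1,1+1) = (2,2)
Fill (1+2,1+0) = (3,1)

Answer: ......#
..#....
.##....
.##....
...###.
##..#..
#....#.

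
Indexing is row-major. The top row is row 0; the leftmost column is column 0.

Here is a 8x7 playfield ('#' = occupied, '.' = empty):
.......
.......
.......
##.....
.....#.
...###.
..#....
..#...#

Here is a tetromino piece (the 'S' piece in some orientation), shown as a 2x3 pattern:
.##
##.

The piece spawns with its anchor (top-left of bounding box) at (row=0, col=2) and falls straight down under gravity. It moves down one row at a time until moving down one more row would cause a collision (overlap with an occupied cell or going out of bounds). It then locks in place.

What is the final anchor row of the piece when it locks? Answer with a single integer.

Answer: 3

Derivation:
Spawn at (row=0, col=2). Try each row:
  row 0: fits
  row 1: fits
  row 2: fits
  row 3: fits
  row 4: blocked -> lock at row 3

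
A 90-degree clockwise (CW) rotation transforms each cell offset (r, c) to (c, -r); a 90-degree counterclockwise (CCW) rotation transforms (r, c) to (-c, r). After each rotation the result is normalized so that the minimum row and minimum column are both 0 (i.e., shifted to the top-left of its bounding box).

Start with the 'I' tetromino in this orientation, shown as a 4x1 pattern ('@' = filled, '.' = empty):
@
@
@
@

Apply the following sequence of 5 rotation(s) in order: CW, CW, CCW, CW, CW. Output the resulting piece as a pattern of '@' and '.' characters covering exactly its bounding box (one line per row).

Start:
@
@
@
@
After rotation 1 (CW):
@@@@
After rotation 2 (CW):
@
@
@
@
After rotation 3 (CCW):
@@@@
After rotation 4 (CW):
@
@
@
@
After rotation 5 (CW):
@@@@

Answer: @@@@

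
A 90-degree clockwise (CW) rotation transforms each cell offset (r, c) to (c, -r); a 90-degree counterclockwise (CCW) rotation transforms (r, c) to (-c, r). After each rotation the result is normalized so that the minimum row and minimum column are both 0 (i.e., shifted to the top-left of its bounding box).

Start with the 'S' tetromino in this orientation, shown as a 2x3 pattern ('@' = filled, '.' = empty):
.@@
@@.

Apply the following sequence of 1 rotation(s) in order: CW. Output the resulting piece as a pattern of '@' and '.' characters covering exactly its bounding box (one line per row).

Answer: @.
@@
.@

Derivation:
Start:
.@@
@@.
After rotation 1 (CW):
@.
@@
.@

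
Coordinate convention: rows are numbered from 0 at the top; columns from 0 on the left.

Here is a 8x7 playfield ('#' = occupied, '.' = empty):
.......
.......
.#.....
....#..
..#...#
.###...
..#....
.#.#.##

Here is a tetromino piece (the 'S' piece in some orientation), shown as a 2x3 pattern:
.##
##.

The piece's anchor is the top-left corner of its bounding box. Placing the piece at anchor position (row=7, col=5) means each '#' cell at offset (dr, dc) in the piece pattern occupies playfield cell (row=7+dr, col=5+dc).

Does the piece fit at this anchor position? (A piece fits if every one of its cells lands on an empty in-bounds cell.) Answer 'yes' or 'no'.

Check each piece cell at anchor (7, 5):
  offset (0,1) -> (7,6): occupied ('#') -> FAIL
  offset (0,2) -> (7,7): out of bounds -> FAIL
  offset (1,0) -> (8,5): out of bounds -> FAIL
  offset (1,1) -> (8,6): out of bounds -> FAIL
All cells valid: no

Answer: no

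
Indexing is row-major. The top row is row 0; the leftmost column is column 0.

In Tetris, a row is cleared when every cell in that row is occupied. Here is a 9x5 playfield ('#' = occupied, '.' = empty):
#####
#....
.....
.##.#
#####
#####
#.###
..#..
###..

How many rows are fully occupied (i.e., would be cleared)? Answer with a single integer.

Check each row:
  row 0: 0 empty cells -> FULL (clear)
  row 1: 4 empty cells -> not full
  row 2: 5 empty cells -> not full
  row 3: 2 empty cells -> not full
  row 4: 0 empty cells -> FULL (clear)
  row 5: 0 empty cells -> FULL (clear)
  row 6: 1 empty cell -> not full
  row 7: 4 empty cells -> not full
  row 8: 2 empty cells -> not full
Total rows cleared: 3

Answer: 3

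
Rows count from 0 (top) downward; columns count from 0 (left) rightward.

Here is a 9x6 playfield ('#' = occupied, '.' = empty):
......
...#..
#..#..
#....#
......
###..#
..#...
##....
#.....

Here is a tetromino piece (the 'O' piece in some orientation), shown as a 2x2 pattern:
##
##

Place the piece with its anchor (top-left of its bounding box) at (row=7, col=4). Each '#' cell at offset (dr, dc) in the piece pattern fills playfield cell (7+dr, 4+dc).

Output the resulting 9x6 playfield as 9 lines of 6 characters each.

Fill (7+0,4+0) = (7,4)
Fill (7+0,4+1) = (7,5)
Fill (7+1,4+0) = (8,4)
Fill (7+1,4+1) = (8,5)

Answer: ......
...#..
#..#..
#....#
......
###..#
..#...
##..##
#...##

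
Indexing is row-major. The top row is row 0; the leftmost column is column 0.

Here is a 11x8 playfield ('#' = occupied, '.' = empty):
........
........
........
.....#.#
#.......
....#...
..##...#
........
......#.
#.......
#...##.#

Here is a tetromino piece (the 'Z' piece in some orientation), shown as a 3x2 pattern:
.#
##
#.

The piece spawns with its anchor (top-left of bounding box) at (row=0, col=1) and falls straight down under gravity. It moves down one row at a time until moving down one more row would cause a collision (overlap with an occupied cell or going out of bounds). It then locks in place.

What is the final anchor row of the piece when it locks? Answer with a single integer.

Answer: 4

Derivation:
Spawn at (row=0, col=1). Try each row:
  row 0: fits
  row 1: fits
  row 2: fits
  row 3: fits
  row 4: fits
  row 5: blocked -> lock at row 4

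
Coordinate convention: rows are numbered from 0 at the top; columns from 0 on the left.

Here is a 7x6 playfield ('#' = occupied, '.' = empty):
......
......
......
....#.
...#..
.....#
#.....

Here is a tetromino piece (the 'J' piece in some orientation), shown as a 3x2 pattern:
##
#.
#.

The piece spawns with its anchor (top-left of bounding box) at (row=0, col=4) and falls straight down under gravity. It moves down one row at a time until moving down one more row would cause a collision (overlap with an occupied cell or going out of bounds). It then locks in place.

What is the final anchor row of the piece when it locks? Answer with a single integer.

Answer: 0

Derivation:
Spawn at (row=0, col=4). Try each row:
  row 0: fits
  row 1: blocked -> lock at row 0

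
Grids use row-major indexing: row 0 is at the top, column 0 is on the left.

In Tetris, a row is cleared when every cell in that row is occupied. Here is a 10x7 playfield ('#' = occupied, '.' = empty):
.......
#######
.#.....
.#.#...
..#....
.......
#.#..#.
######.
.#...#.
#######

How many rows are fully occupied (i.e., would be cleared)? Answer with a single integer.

Check each row:
  row 0: 7 empty cells -> not full
  row 1: 0 empty cells -> FULL (clear)
  row 2: 6 empty cells -> not full
  row 3: 5 empty cells -> not full
  row 4: 6 empty cells -> not full
  row 5: 7 empty cells -> not full
  row 6: 4 empty cells -> not full
  row 7: 1 empty cell -> not full
  row 8: 5 empty cells -> not full
  row 9: 0 empty cells -> FULL (clear)
Total rows cleared: 2

Answer: 2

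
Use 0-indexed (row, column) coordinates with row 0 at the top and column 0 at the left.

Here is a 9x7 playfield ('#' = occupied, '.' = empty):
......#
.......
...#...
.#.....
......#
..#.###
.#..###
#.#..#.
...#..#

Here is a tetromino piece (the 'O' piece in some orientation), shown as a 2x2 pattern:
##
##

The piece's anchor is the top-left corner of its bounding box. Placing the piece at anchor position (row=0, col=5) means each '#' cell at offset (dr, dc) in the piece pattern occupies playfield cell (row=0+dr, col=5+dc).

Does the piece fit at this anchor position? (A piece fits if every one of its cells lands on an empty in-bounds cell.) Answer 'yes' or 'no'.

Check each piece cell at anchor (0, 5):
  offset (0,0) -> (0,5): empty -> OK
  offset (0,1) -> (0,6): occupied ('#') -> FAIL
  offset (1,0) -> (1,5): empty -> OK
  offset (1,1) -> (1,6): empty -> OK
All cells valid: no

Answer: no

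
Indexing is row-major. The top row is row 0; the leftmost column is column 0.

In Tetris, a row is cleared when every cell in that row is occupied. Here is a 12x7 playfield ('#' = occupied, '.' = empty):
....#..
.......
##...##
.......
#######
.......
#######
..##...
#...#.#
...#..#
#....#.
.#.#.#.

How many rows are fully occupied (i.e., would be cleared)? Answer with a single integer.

Answer: 2

Derivation:
Check each row:
  row 0: 6 empty cells -> not full
  row 1: 7 empty cells -> not full
  row 2: 3 empty cells -> not full
  row 3: 7 empty cells -> not full
  row 4: 0 empty cells -> FULL (clear)
  row 5: 7 empty cells -> not full
  row 6: 0 empty cells -> FULL (clear)
  row 7: 5 empty cells -> not full
  row 8: 4 empty cells -> not full
  row 9: 5 empty cells -> not full
  row 10: 5 empty cells -> not full
  row 11: 4 empty cells -> not full
Total rows cleared: 2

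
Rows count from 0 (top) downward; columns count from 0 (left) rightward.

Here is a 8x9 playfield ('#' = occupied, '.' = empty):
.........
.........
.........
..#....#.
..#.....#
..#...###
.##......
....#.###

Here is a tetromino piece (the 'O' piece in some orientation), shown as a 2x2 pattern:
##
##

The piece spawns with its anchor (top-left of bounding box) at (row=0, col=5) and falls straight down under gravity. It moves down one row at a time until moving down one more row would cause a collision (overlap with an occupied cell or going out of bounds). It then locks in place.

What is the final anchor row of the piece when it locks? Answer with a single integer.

Answer: 3

Derivation:
Spawn at (row=0, col=5). Try each row:
  row 0: fits
  row 1: fits
  row 2: fits
  row 3: fits
  row 4: blocked -> lock at row 3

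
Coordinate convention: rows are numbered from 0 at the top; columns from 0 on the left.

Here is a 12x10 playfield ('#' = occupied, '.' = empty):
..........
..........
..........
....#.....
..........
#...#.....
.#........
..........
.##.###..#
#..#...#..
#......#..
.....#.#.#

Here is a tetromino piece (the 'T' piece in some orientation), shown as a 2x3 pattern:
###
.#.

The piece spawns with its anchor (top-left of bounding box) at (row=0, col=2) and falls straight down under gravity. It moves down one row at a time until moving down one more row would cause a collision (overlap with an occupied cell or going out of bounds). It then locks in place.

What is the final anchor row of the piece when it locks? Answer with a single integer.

Answer: 2

Derivation:
Spawn at (row=0, col=2). Try each row:
  row 0: fits
  row 1: fits
  row 2: fits
  row 3: blocked -> lock at row 2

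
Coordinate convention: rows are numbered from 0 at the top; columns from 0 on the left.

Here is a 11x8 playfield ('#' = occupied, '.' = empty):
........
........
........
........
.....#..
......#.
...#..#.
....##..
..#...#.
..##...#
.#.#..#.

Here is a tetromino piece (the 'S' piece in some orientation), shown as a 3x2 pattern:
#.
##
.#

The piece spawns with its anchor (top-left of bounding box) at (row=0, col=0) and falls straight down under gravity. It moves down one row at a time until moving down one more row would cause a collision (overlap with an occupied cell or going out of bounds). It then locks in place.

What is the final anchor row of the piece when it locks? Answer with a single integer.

Spawn at (row=0, col=0). Try each row:
  row 0: fits
  row 1: fits
  row 2: fits
  row 3: fits
  row 4: fits
  row 5: fits
  row 6: fits
  row 7: fits
  row 8: blocked -> lock at row 7

Answer: 7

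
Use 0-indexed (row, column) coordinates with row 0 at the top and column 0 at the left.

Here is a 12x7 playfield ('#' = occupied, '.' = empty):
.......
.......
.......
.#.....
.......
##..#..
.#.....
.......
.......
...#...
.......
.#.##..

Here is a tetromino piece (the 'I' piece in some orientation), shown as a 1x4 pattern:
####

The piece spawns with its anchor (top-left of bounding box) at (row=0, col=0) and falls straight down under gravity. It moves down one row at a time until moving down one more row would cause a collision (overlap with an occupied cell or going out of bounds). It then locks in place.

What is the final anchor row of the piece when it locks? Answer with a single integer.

Spawn at (row=0, col=0). Try each row:
  row 0: fits
  row 1: fits
  row 2: fits
  row 3: blocked -> lock at row 2

Answer: 2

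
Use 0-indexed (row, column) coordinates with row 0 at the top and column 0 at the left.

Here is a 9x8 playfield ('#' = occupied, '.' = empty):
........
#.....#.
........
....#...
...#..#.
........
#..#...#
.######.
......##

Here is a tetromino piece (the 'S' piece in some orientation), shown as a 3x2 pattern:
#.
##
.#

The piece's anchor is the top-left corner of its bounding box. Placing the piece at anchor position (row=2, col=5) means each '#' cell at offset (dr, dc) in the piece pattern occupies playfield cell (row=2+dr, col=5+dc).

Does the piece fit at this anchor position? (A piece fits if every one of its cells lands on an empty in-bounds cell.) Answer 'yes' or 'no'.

Answer: no

Derivation:
Check each piece cell at anchor (2, 5):
  offset (0,0) -> (2,5): empty -> OK
  offset (1,0) -> (3,5): empty -> OK
  offset (1,1) -> (3,6): empty -> OK
  offset (2,1) -> (4,6): occupied ('#') -> FAIL
All cells valid: no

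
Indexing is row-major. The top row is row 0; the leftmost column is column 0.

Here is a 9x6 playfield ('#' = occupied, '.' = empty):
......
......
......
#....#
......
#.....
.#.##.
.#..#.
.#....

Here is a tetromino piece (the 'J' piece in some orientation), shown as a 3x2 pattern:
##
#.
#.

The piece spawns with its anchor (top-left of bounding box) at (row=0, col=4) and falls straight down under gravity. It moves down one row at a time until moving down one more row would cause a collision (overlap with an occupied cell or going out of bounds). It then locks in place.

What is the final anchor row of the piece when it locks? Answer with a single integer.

Answer: 2

Derivation:
Spawn at (row=0, col=4). Try each row:
  row 0: fits
  row 1: fits
  row 2: fits
  row 3: blocked -> lock at row 2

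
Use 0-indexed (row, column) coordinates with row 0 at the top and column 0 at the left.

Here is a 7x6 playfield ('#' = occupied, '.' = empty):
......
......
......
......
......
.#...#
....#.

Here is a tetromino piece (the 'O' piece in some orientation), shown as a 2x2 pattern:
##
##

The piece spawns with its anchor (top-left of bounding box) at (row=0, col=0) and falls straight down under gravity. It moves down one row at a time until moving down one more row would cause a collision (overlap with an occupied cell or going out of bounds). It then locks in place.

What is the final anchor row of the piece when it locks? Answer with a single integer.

Answer: 3

Derivation:
Spawn at (row=0, col=0). Try each row:
  row 0: fits
  row 1: fits
  row 2: fits
  row 3: fits
  row 4: blocked -> lock at row 3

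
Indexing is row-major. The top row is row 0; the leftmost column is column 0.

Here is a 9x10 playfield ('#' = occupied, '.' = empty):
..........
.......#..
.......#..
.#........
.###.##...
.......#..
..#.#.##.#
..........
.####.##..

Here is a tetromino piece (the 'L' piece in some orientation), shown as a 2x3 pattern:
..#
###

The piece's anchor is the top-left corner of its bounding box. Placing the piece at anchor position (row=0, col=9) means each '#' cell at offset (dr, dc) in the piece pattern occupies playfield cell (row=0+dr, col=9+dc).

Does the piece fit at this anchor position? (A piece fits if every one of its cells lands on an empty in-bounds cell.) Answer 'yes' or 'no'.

Answer: no

Derivation:
Check each piece cell at anchor (0, 9):
  offset (0,2) -> (0,11): out of bounds -> FAIL
  offset (1,0) -> (1,9): empty -> OK
  offset (1,1) -> (1,10): out of bounds -> FAIL
  offset (1,2) -> (1,11): out of bounds -> FAIL
All cells valid: no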